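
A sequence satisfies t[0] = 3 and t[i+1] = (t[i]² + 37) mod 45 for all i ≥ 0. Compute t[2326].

8

Listing terms: t[0] = 3; t[1] = 1; t[2] = 38; t[3] = 41; t[4] = 8; t[5] = 11; t[6] = 23; t[7] = 26; t[8] = 38.
Since t[8] = t[2] = 38, the sequence is eventually periodic: after a pre-period of length 2 it cycles with period 6.
For i ≥ 2, t[i] depends only on (i - 2) mod 6. (2326 - 2) mod 6 = 2, so t[2326] = t[4] = 8.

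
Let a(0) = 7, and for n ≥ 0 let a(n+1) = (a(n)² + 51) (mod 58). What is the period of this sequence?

14

Computing terms: a(0) = 7; a(1) = 42; a(2) = 17; a(3) = 50; a(4) = 57; a(5) = 52; a(6) = 29; a(7) = 22; a(8) = 13; a(9) = 46; a(10) = 21; a(11) = 28; a(12) = 23; a(13) = 0; a(14) = 51; a(15) = 42.
Since a(15) = a(1) = 42, the sequence is eventually periodic: after a pre-period of length 1 it cycles with period 14.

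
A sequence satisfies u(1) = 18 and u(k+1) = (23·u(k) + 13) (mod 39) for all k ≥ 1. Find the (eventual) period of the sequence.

Computing terms: u(1) = 18,  u(2) = 37,  u(3) = 6,  u(4) = 34,  u(5) = 15,  u(6) = 7,  u(7) = 18.
The sequence repeats with period 6.

6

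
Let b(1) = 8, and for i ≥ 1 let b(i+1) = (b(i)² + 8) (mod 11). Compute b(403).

We have b(1) = 8; b(2) = 6; b(3) = 0; b(4) = 8.
Since b(4) = b(1) = 8, the sequence is periodic with period 3.
(403 - 1) mod 3 = 0, so b(403) = b(1) = 8.

8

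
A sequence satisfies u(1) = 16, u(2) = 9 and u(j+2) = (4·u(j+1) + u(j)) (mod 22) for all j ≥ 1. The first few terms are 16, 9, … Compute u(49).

16

We have u(1) = 16,  u(2) = 9,  u(3) = 8,  u(4) = 19,  u(5) = 18,  u(6) = 3,  u(7) = 8,  u(8) = 13,  u(9) = 16,  u(10) = 11,  u(11) = 16,  u(12) = 9.
The sequence repeats with period 10.
So u(49) = u(1 + ((49-1) mod 10)) = u(9) = 16.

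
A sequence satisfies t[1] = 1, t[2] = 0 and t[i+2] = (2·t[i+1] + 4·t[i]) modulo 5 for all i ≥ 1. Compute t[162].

We have t[1] = 1; t[2] = 0; t[3] = 4; t[4] = 3; t[5] = 2; t[6] = 1; t[7] = 0.
Since (t[6], t[7]) = (t[1], t[2]) = (1, 0) (two consecutive terms determine the rest), the sequence is periodic with period 5.
(162 - 1) mod 5 = 1, so t[162] = t[2] = 0.

0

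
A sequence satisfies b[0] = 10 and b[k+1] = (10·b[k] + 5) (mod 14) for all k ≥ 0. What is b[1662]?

3

Computing terms: b[0] = 10, b[1] = 7, b[2] = 5, b[3] = 13, b[4] = 9, b[5] = 11, b[6] = 3, b[7] = 7.
Since b[7] = b[1] = 7, the sequence is eventually periodic: after a pre-period of length 1 it cycles with period 6.
For k ≥ 1, b[k] depends only on (k - 1) mod 6. (1662 - 1) mod 6 = 5, so b[1662] = b[6] = 3.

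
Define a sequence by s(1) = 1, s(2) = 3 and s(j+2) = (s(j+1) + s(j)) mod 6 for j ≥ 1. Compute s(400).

5

We have s(1) = 1, s(2) = 3, s(3) = 4, s(4) = 1, s(5) = 5, s(6) = 0, s(7) = 5, s(8) = 5, s(9) = 4, s(10) = 3, s(11) = 1, s(12) = 4, s(13) = 5, s(14) = 3, s(15) = 2, s(16) = 5, s(17) = 1, s(18) = 0, s(19) = 1, s(20) = 1, s(21) = 2, s(22) = 3, s(23) = 5, s(24) = 2, s(25) = 1, s(26) = 3.
Since (s(25), s(26)) = (s(1), s(2)) = (1, 3) (two consecutive terms determine the rest), the sequence is periodic with period 24.
(400 - 1) mod 24 = 15, so s(400) = s(16) = 5.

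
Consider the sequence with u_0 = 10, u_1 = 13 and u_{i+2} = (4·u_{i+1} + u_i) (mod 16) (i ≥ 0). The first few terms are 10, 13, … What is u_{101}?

13

u_0 = 10; u_1 = 13; u_2 = 14; u_3 = 5; u_4 = 2; u_5 = 13; u_6 = 6; u_7 = 5; u_8 = 10; u_9 = 13.
The sequence repeats with period 8.
(101 - 0) mod 8 = 5, so u_{101} = u_5 = 13.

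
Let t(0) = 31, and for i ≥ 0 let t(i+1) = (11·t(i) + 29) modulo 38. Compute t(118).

Computing terms: t(0) = 31, t(1) = 28, t(2) = 33, t(3) = 12, t(4) = 9, t(5) = 14, t(6) = 31.
The sequence repeats with period 6.
So t(118) = t(0 + ((118-0) mod 6)) = t(4) = 9.

9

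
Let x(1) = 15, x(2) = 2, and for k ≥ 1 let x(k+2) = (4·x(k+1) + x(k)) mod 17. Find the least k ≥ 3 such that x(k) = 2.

Computing terms: x(1) = 15, x(2) = 2, x(3) = 6, x(4) = 9, x(5) = 8, x(6) = 7, x(7) = 2, x(8) = 15, x(9) = 11, x(10) = 8, x(11) = 9, x(12) = 10, x(13) = 15, x(14) = 2.
Since (x(13), x(14)) = (x(1), x(2)) = (15, 2) (two consecutive terms determine the rest), the sequence is periodic with period 12.
The value 2 first appears (with k ≥ 3) at x(7).

7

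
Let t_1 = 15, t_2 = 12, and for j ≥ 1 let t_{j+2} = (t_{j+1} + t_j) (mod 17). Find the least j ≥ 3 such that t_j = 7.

t_1 = 15; t_2 = 12; t_3 = 10; t_4 = 5; t_5 = 15; t_6 = 3; t_7 = 1; t_8 = 4; t_9 = 5; t_{10} = 9; t_{11} = 14; t_{12} = 6; t_{13} = 3; t_{14} = 9; t_{15} = 12; t_{16} = 4; t_{17} = 16; t_{18} = 3; t_{19} = 2; t_{20} = 5; t_{21} = 7; t_{22} = 12; t_{23} = 2; t_{24} = 14; t_{25} = 16; t_{26} = 13; t_{27} = 12; t_{28} = 8; t_{29} = 3; t_{30} = 11; t_{31} = 14; t_{32} = 8; t_{33} = 5; t_{34} = 13; t_{35} = 1; t_{36} = 14; t_{37} = 15; t_{38} = 12.
Since (t_{37}, t_{38}) = (t_1, t_2) = (15, 12) (two consecutive terms determine the rest), the sequence is periodic with period 36.
The value 7 first appears (with j ≥ 3) at t_{21}.

21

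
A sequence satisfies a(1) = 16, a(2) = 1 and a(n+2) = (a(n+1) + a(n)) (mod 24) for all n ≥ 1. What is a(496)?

Listing terms: a(1) = 16,  a(2) = 1,  a(3) = 17,  a(4) = 18,  a(5) = 11,  a(6) = 5,  a(7) = 16,  a(8) = 21,  a(9) = 13,  a(10) = 10,  a(11) = 23,  a(12) = 9,  a(13) = 8,  a(14) = 17,  a(15) = 1,  a(16) = 18,  a(17) = 19,  a(18) = 13,  a(19) = 8,  a(20) = 21,  a(21) = 5,  a(22) = 2,  a(23) = 7,  a(24) = 9,  a(25) = 16,  a(26) = 1.
Since (a(25), a(26)) = (a(1), a(2)) = (16, 1) (two consecutive terms determine the rest), the sequence is periodic with period 24.
(496 - 1) mod 24 = 15, so a(496) = a(16) = 18.

18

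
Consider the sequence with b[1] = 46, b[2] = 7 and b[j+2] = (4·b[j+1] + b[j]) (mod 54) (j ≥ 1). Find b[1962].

7

Computing terms: b[1] = 46, b[2] = 7, b[3] = 20, b[4] = 33, b[5] = 44, b[6] = 47, b[7] = 16, b[8] = 3, b[9] = 28, b[10] = 7, b[11] = 2, b[12] = 15, b[13] = 8, b[14] = 47, b[15] = 34, b[16] = 21, b[17] = 10, b[18] = 7, b[19] = 38, b[20] = 51, b[21] = 26, b[22] = 47, b[23] = 52, b[24] = 39, b[25] = 46, b[26] = 7.
The sequence repeats with period 24.
So b[1962] = b[1 + ((1962-1) mod 24)] = b[18] = 7.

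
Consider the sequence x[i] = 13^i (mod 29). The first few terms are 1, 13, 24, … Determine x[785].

13

We have x[0] = 1, x[1] = 13, x[2] = 24, x[3] = 22, x[4] = 25, x[5] = 6, x[6] = 20, x[7] = 28, x[8] = 16, x[9] = 5, x[10] = 7, x[11] = 4, x[12] = 23, x[13] = 9, x[14] = 1.
Since x[14] = x[0] = 1, the sequence is periodic with period 14.
So x[785] = x[0 + ((785-0) mod 14)] = x[1] = 13.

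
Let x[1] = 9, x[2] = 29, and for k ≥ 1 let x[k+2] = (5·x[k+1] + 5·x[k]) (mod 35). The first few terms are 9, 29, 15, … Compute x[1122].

25

We have x[1] = 9, x[2] = 29, x[3] = 15, x[4] = 10, x[5] = 20, x[6] = 10, x[7] = 10, x[8] = 30, x[9] = 25, x[10] = 30, x[11] = 30, x[12] = 20, x[13] = 5, x[14] = 20, x[15] = 20, x[16] = 25, x[17] = 15, x[18] = 25, x[19] = 25, x[20] = 5, x[21] = 10, x[22] = 5, x[23] = 5, x[24] = 15, x[25] = 30, x[26] = 15, x[27] = 15, x[28] = 10.
Since (x[27], x[28]) = (x[3], x[4]) = (15, 10) (two consecutive terms determine the rest), the sequence is eventually periodic: after a pre-period of length 2 it cycles with period 24.
For k ≥ 3, x[k] depends only on (k - 3) mod 24. (1122 - 3) mod 24 = 15, so x[1122] = x[18] = 25.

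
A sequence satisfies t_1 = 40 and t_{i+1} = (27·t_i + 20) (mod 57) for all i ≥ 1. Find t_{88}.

Listing terms: t_1 = 40,  t_2 = 17,  t_3 = 23,  t_4 = 14,  t_5 = 56,  t_6 = 50,  t_7 = 2,  t_8 = 17.
Since t_8 = t_2 = 17, the sequence is eventually periodic: after a pre-period of length 1 it cycles with period 6.
For i ≥ 2, t_i depends only on (i - 2) mod 6. (88 - 2) mod 6 = 2, so t_{88} = t_4 = 14.

14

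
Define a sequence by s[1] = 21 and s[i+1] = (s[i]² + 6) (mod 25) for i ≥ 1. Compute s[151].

6

s[1] = 21, s[2] = 22, s[3] = 15, s[4] = 6, s[5] = 17, s[6] = 20, s[7] = 6.
Since s[7] = s[4] = 6, the sequence is eventually periodic: after a pre-period of length 3 it cycles with period 3.
For i ≥ 4, s[i] depends only on (i - 4) mod 3. (151 - 4) mod 3 = 0, so s[151] = s[4] = 6.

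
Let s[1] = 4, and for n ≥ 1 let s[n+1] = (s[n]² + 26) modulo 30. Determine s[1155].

20

s[1] = 4; s[2] = 12; s[3] = 20; s[4] = 6; s[5] = 2; s[6] = 0; s[7] = 26; s[8] = 12.
Since s[8] = s[2] = 12, the sequence is eventually periodic: after a pre-period of length 1 it cycles with period 6.
For n ≥ 2, s[n] depends only on (n - 2) mod 6. (1155 - 2) mod 6 = 1, so s[1155] = s[3] = 20.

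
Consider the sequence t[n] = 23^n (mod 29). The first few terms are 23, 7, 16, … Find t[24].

16

We have t[1] = 23,  t[2] = 7,  t[3] = 16,  t[4] = 20,  t[5] = 25,  t[6] = 24,  t[7] = 1,  t[8] = 23.
The sequence repeats with period 7.
So t[24] = t[1 + ((24-1) mod 7)] = t[3] = 16.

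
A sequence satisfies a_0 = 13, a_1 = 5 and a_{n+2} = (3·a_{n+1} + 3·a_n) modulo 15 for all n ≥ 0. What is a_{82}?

We have a_0 = 13, a_1 = 5, a_2 = 9, a_3 = 12, a_4 = 3, a_5 = 0, a_6 = 9, a_7 = 12.
Since (a_6, a_7) = (a_2, a_3) = (9, 12) (two consecutive terms determine the rest), the sequence is eventually periodic: after a pre-period of length 2 it cycles with period 4.
For n ≥ 2, a_n depends only on (n - 2) mod 4. (82 - 2) mod 4 = 0, so a_{82} = a_2 = 9.

9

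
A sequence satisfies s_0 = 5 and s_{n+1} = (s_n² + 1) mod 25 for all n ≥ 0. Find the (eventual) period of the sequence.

3

Computing terms: s_0 = 5,  s_1 = 1,  s_2 = 2,  s_3 = 5.
Since s_3 = s_0 = 5, the sequence is periodic with period 3.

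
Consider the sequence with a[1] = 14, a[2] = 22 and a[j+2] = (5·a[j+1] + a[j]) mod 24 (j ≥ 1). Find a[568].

We have a[1] = 14, a[2] = 22, a[3] = 4, a[4] = 18, a[5] = 22, a[6] = 8, a[7] = 14, a[8] = 6, a[9] = 20, a[10] = 10, a[11] = 22, a[12] = 0, a[13] = 22, a[14] = 14, a[15] = 20, a[16] = 18, a[17] = 14, a[18] = 16, a[19] = 22, a[20] = 6, a[21] = 4, a[22] = 2, a[23] = 14, a[24] = 0, a[25] = 14, a[26] = 22.
Since (a[25], a[26]) = (a[1], a[2]) = (14, 22) (two consecutive terms determine the rest), the sequence is periodic with period 24.
(568 - 1) mod 24 = 15, so a[568] = a[16] = 18.

18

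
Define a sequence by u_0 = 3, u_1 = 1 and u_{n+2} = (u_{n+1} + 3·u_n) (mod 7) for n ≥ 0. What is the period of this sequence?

24

Computing terms: u_0 = 3; u_1 = 1; u_2 = 3; u_3 = 6; u_4 = 1; u_5 = 5; u_6 = 1; u_7 = 2; u_8 = 5; u_9 = 4; u_{10} = 5; u_{11} = 3; u_{12} = 4; u_{13} = 6; u_{14} = 4; u_{15} = 1; u_{16} = 6; u_{17} = 2; u_{18} = 6; u_{19} = 5; u_{20} = 2; u_{21} = 3; u_{22} = 2; u_{23} = 4; u_{24} = 3; u_{25} = 1.
Since (u_{24}, u_{25}) = (u_0, u_1) = (3, 1) (two consecutive terms determine the rest), the sequence is periodic with period 24.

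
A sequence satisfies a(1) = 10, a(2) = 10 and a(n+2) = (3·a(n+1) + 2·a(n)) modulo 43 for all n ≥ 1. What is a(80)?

7

Computing terms: a(1) = 10,  a(2) = 10,  a(3) = 7,  a(4) = 41,  a(5) = 8,  a(6) = 20,  a(7) = 33,  a(8) = 10,  a(9) = 10.
The sequence repeats with period 7.
So a(80) = a(1 + ((80-1) mod 7)) = a(3) = 7.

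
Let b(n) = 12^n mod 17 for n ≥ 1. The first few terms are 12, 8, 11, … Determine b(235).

b(1) = 12; b(2) = 8; b(3) = 11; b(4) = 13; b(5) = 3; b(6) = 2; b(7) = 7; b(8) = 16; b(9) = 5; b(10) = 9; b(11) = 6; b(12) = 4; b(13) = 14; b(14) = 15; b(15) = 10; b(16) = 1; b(17) = 12.
Since b(17) = b(1) = 12, the sequence is periodic with period 16.
So b(235) = b(1 + ((235-1) mod 16)) = b(11) = 6.

6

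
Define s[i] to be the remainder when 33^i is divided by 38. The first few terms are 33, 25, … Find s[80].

s[1] = 33,  s[2] = 25,  s[3] = 27,  s[4] = 17,  s[5] = 29,  s[6] = 7,  s[7] = 3,  s[8] = 23,  s[9] = 37,  s[10] = 5,  s[11] = 13,  s[12] = 11,  s[13] = 21,  s[14] = 9,  s[15] = 31,  s[16] = 35,  s[17] = 15,  s[18] = 1,  s[19] = 33.
The sequence repeats with period 18.
(80 - 1) mod 18 = 7, so s[80] = s[8] = 23.

23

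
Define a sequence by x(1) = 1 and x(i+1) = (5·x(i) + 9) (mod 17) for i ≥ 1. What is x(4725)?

6

We have x(1) = 1,  x(2) = 14,  x(3) = 11,  x(4) = 13,  x(5) = 6,  x(6) = 5,  x(7) = 0,  x(8) = 9,  x(9) = 3,  x(10) = 7,  x(11) = 10,  x(12) = 8,  x(13) = 15,  x(14) = 16,  x(15) = 4,  x(16) = 12,  x(17) = 1.
Since x(17) = x(1) = 1, the sequence is periodic with period 16.
So x(4725) = x(1 + ((4725-1) mod 16)) = x(5) = 6.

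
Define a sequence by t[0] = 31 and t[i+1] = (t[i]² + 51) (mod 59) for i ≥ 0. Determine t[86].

45

Computing terms: t[0] = 31,  t[1] = 9,  t[2] = 14,  t[3] = 11,  t[4] = 54,  t[5] = 17,  t[6] = 45,  t[7] = 11.
Since t[7] = t[3] = 11, the sequence is eventually periodic: after a pre-period of length 3 it cycles with period 4.
For i ≥ 3, t[i] depends only on (i - 3) mod 4. (86 - 3) mod 4 = 3, so t[86] = t[6] = 45.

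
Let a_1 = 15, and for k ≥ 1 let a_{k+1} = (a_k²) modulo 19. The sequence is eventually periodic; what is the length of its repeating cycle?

We have a_1 = 15,  a_2 = 16,  a_3 = 9,  a_4 = 5,  a_5 = 6,  a_6 = 17,  a_7 = 4,  a_8 = 16.
Since a_8 = a_2 = 16, the sequence is eventually periodic: after a pre-period of length 1 it cycles with period 6.

6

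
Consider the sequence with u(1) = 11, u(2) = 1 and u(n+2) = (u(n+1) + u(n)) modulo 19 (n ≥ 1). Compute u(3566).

We have u(1) = 11,  u(2) = 1,  u(3) = 12,  u(4) = 13,  u(5) = 6,  u(6) = 0,  u(7) = 6,  u(8) = 6,  u(9) = 12,  u(10) = 18,  u(11) = 11,  u(12) = 10,  u(13) = 2,  u(14) = 12,  u(15) = 14,  u(16) = 7,  u(17) = 2,  u(18) = 9,  u(19) = 11,  u(20) = 1.
Since (u(19), u(20)) = (u(1), u(2)) = (11, 1) (two consecutive terms determine the rest), the sequence is periodic with period 18.
(3566 - 1) mod 18 = 1, so u(3566) = u(2) = 1.

1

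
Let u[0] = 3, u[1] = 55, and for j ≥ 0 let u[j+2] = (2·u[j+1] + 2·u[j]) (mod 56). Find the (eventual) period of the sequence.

48

u[0] = 3, u[1] = 55, u[2] = 4, u[3] = 6, u[4] = 20, u[5] = 52, u[6] = 32, u[7] = 0, u[8] = 8, u[9] = 16, u[10] = 48, u[11] = 16, u[12] = 16, u[13] = 8, u[14] = 48, u[15] = 0, u[16] = 40, u[17] = 24, u[18] = 16, u[19] = 24, u[20] = 24, u[21] = 40, u[22] = 16, u[23] = 0, u[24] = 32, u[25] = 8, u[26] = 24, u[27] = 8, u[28] = 8, u[29] = 32, u[30] = 24, u[31] = 0, u[32] = 48, u[33] = 40, u[34] = 8, u[35] = 40, u[36] = 40, u[37] = 48, u[38] = 8, u[39] = 0, u[40] = 16, u[41] = 32, u[42] = 40, u[43] = 32, u[44] = 32, u[45] = 16, u[46] = 40, u[47] = 0, u[48] = 24, u[49] = 48, u[50] = 32, u[51] = 48, u[52] = 48, u[53] = 24, u[54] = 32, u[55] = 0.
Since (u[54], u[55]) = (u[6], u[7]) = (32, 0) (two consecutive terms determine the rest), the sequence is eventually periodic: after a pre-period of length 6 it cycles with period 48.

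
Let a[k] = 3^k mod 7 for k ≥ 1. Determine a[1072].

4

We have a[1] = 3; a[2] = 2; a[3] = 6; a[4] = 4; a[5] = 5; a[6] = 1; a[7] = 3.
Since a[7] = a[1] = 3, the sequence is periodic with period 6.
So a[1072] = a[1 + ((1072-1) mod 6)] = a[4] = 4.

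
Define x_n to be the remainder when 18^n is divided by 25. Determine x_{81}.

18

Listing terms: x_1 = 18; x_2 = 24; x_3 = 7; x_4 = 1; x_5 = 18.
Since x_5 = x_1 = 18, the sequence is periodic with period 4.
So x_{81} = x_{1 + ((81-1) mod 4)} = x_1 = 18.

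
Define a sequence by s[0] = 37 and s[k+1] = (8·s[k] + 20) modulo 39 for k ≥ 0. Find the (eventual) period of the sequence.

s[0] = 37,  s[1] = 4,  s[2] = 13,  s[3] = 7,  s[4] = 37.
The sequence repeats with period 4.

4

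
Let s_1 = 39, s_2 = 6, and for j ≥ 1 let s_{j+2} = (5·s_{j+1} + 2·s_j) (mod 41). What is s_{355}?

We have s_1 = 39; s_2 = 6; s_3 = 26; s_4 = 19; s_5 = 24; s_6 = 35; s_7 = 18; s_8 = 37; s_9 = 16; s_{10} = 31; s_{11} = 23; s_{12} = 13; s_{13} = 29; s_{14} = 7; s_{15} = 11; s_{16} = 28; s_{17} = 39; s_{18} = 5; s_{19} = 21; s_{20} = 33; s_{21} = 2; s_{22} = 35; s_{23} = 15; s_{24} = 22; s_{25} = 17; s_{26} = 6; s_{27} = 23; s_{28} = 4; s_{29} = 25; s_{30} = 10; s_{31} = 18; s_{32} = 28; s_{33} = 12; s_{34} = 34; s_{35} = 30; s_{36} = 13; s_{37} = 2; s_{38} = 36; s_{39} = 20; s_{40} = 8; s_{41} = 39; s_{42} = 6.
Since (s_{41}, s_{42}) = (s_1, s_2) = (39, 6) (two consecutive terms determine the rest), the sequence is periodic with period 40.
So s_{355} = s_{1 + ((355-1) mod 40)} = s_{35} = 30.

30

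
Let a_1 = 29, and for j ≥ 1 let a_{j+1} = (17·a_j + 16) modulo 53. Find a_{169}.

44

We have a_1 = 29,  a_2 = 32,  a_3 = 30,  a_4 = 49,  a_5 = 1,  a_6 = 33,  a_7 = 47,  a_8 = 20,  a_9 = 38,  a_{10} = 26,  a_{11} = 34,  a_{12} = 11,  a_{13} = 44,  a_{14} = 22,  a_{15} = 19,  a_{16} = 21,  a_{17} = 2,  a_{18} = 50,  a_{19} = 18,  a_{20} = 4,  a_{21} = 31,  a_{22} = 13,  a_{23} = 25,  a_{24} = 17,  a_{25} = 40,  a_{26} = 7,  a_{27} = 29.
The sequence repeats with period 26.
(169 - 1) mod 26 = 12, so a_{169} = a_{13} = 44.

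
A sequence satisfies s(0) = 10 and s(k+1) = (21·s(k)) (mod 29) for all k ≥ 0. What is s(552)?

15

s(0) = 10, s(1) = 7, s(2) = 2, s(3) = 13, s(4) = 12, s(5) = 20, s(6) = 14, s(7) = 4, s(8) = 26, s(9) = 24, s(10) = 11, s(11) = 28, s(12) = 8, s(13) = 23, s(14) = 19, s(15) = 22, s(16) = 27, s(17) = 16, s(18) = 17, s(19) = 9, s(20) = 15, s(21) = 25, s(22) = 3, s(23) = 5, s(24) = 18, s(25) = 1, s(26) = 21, s(27) = 6, s(28) = 10.
Since s(28) = s(0) = 10, the sequence is periodic with period 28.
So s(552) = s(0 + ((552-0) mod 28)) = s(20) = 15.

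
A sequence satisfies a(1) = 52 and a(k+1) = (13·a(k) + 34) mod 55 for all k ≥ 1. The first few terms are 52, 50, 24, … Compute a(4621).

a(1) = 52; a(2) = 50; a(3) = 24; a(4) = 16; a(5) = 22; a(6) = 45; a(7) = 14; a(8) = 51; a(9) = 37; a(10) = 20; a(11) = 19; a(12) = 6; a(13) = 2; a(14) = 5; a(15) = 44; a(16) = 1; a(17) = 47; a(18) = 40; a(19) = 4; a(20) = 31; a(21) = 52.
Since a(21) = a(1) = 52, the sequence is periodic with period 20.
So a(4621) = a(1 + ((4621-1) mod 20)) = a(1) = 52.

52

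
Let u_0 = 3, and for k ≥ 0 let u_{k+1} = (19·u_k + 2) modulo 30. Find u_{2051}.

We have u_0 = 3, u_1 = 29, u_2 = 13, u_3 = 9, u_4 = 23, u_5 = 19, u_6 = 3.
Since u_6 = u_0 = 3, the sequence is periodic with period 6.
So u_{2051} = u_{0 + ((2051-0) mod 6)} = u_5 = 19.

19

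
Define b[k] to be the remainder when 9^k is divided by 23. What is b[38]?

b[0] = 1, b[1] = 9, b[2] = 12, b[3] = 16, b[4] = 6, b[5] = 8, b[6] = 3, b[7] = 4, b[8] = 13, b[9] = 2, b[10] = 18, b[11] = 1.
The sequence repeats with period 11.
(38 - 0) mod 11 = 5, so b[38] = b[5] = 8.

8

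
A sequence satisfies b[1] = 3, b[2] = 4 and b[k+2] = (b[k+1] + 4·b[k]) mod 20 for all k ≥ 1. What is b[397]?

Listing terms: b[1] = 3,  b[2] = 4,  b[3] = 16,  b[4] = 12,  b[5] = 16,  b[6] = 4,  b[7] = 8,  b[8] = 4,  b[9] = 16.
Since (b[8], b[9]) = (b[2], b[3]) = (4, 16) (two consecutive terms determine the rest), the sequence is eventually periodic: after a pre-period of length 1 it cycles with period 6.
For k ≥ 2, b[k] depends only on (k - 2) mod 6. (397 - 2) mod 6 = 5, so b[397] = b[7] = 8.

8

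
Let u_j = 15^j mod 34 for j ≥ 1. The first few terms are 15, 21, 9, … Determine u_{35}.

Computing terms: u_1 = 15, u_2 = 21, u_3 = 9, u_4 = 33, u_5 = 19, u_6 = 13, u_7 = 25, u_8 = 1, u_9 = 15.
The sequence repeats with period 8.
So u_{35} = u_{1 + ((35-1) mod 8)} = u_3 = 9.

9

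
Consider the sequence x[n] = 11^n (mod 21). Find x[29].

Computing terms: x[1] = 11,  x[2] = 16,  x[3] = 8,  x[4] = 4,  x[5] = 2,  x[6] = 1,  x[7] = 11.
Since x[7] = x[1] = 11, the sequence is periodic with period 6.
(29 - 1) mod 6 = 4, so x[29] = x[5] = 2.

2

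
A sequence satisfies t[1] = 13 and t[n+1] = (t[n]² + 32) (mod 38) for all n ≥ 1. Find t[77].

We have t[1] = 13,  t[2] = 11,  t[3] = 1,  t[4] = 33,  t[5] = 19,  t[6] = 13.
The sequence repeats with period 5.
So t[77] = t[1 + ((77-1) mod 5)] = t[2] = 11.

11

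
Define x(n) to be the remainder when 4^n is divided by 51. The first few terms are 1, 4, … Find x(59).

We have x(0) = 1,  x(1) = 4,  x(2) = 16,  x(3) = 13,  x(4) = 1.
The sequence repeats with period 4.
(59 - 0) mod 4 = 3, so x(59) = x(3) = 13.

13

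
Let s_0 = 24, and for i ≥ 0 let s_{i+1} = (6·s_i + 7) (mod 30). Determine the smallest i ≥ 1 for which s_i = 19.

5

Computing terms: s_0 = 24, s_1 = 1, s_2 = 13, s_3 = 25, s_4 = 7, s_5 = 19, s_6 = 1.
Since s_6 = s_1 = 1, the sequence is eventually periodic: after a pre-period of length 1 it cycles with period 5.
The value 19 first appears (with i ≥ 1) at s_5.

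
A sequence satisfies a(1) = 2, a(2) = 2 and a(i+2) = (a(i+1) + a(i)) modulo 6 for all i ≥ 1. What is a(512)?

0

Listing terms: a(1) = 2, a(2) = 2, a(3) = 4, a(4) = 0, a(5) = 4, a(6) = 4, a(7) = 2, a(8) = 0, a(9) = 2, a(10) = 2.
Since (a(9), a(10)) = (a(1), a(2)) = (2, 2) (two consecutive terms determine the rest), the sequence is periodic with period 8.
So a(512) = a(1 + ((512-1) mod 8)) = a(8) = 0.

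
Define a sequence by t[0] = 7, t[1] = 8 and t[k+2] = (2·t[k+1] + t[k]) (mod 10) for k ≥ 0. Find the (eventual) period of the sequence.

We have t[0] = 7; t[1] = 8; t[2] = 3; t[3] = 4; t[4] = 1; t[5] = 6; t[6] = 3; t[7] = 2; t[8] = 7; t[9] = 6; t[10] = 9; t[11] = 4; t[12] = 7; t[13] = 8.
Since (t[12], t[13]) = (t[0], t[1]) = (7, 8) (two consecutive terms determine the rest), the sequence is periodic with period 12.

12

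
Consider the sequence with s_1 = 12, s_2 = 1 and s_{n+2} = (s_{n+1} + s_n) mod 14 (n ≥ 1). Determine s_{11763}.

13

Listing terms: s_1 = 12, s_2 = 1, s_3 = 13, s_4 = 0, s_5 = 13, s_6 = 13, s_7 = 12, s_8 = 11, s_9 = 9, s_{10} = 6, s_{11} = 1, s_{12} = 7, s_{13} = 8, s_{14} = 1, s_{15} = 9, s_{16} = 10, s_{17} = 5, s_{18} = 1, s_{19} = 6, s_{20} = 7, s_{21} = 13, s_{22} = 6, s_{23} = 5, s_{24} = 11, s_{25} = 2, s_{26} = 13, s_{27} = 1, s_{28} = 0, s_{29} = 1, s_{30} = 1, s_{31} = 2, s_{32} = 3, s_{33} = 5, s_{34} = 8, s_{35} = 13, s_{36} = 7, s_{37} = 6, s_{38} = 13, s_{39} = 5, s_{40} = 4, s_{41} = 9, s_{42} = 13, s_{43} = 8, s_{44} = 7, s_{45} = 1, s_{46} = 8, s_{47} = 9, s_{48} = 3, s_{49} = 12, s_{50} = 1.
The sequence repeats with period 48.
(11763 - 1) mod 48 = 2, so s_{11763} = s_3 = 13.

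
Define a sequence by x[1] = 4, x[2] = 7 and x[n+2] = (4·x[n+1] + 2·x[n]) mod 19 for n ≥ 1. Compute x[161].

Listing terms: x[1] = 4, x[2] = 7, x[3] = 17, x[4] = 6, x[5] = 1, x[6] = 16, x[7] = 9, x[8] = 11, x[9] = 5, x[10] = 4, x[11] = 7.
The sequence repeats with period 9.
So x[161] = x[1 + ((161-1) mod 9)] = x[8] = 11.

11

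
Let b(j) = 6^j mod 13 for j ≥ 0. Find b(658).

4

Listing terms: b(0) = 1,  b(1) = 6,  b(2) = 10,  b(3) = 8,  b(4) = 9,  b(5) = 2,  b(6) = 12,  b(7) = 7,  b(8) = 3,  b(9) = 5,  b(10) = 4,  b(11) = 11,  b(12) = 1.
Since b(12) = b(0) = 1, the sequence is periodic with period 12.
(658 - 0) mod 12 = 10, so b(658) = b(10) = 4.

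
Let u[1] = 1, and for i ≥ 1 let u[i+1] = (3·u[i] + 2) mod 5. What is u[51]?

2

u[1] = 1,  u[2] = 0,  u[3] = 2,  u[4] = 3,  u[5] = 1.
The sequence repeats with period 4.
So u[51] = u[1 + ((51-1) mod 4)] = u[3] = 2.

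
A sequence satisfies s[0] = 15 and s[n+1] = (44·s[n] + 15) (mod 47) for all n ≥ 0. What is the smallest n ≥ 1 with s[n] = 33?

Listing terms: s[0] = 15,  s[1] = 17,  s[2] = 11,  s[3] = 29,  s[4] = 22,  s[5] = 43,  s[6] = 27,  s[7] = 28,  s[8] = 25,  s[9] = 34,  s[10] = 7,  s[11] = 41,  s[12] = 33,  s[13] = 10,  s[14] = 32,  s[15] = 13,  s[16] = 23,  s[17] = 40,  s[18] = 36,  s[19] = 1,  s[20] = 12,  s[21] = 26,  s[22] = 31,  s[23] = 16,  s[24] = 14,  s[25] = 20,  s[26] = 2,  s[27] = 9,  s[28] = 35,  s[29] = 4,  s[30] = 3,  s[31] = 6,  s[32] = 44,  s[33] = 24,  s[34] = 37,  s[35] = 45,  s[36] = 21,  s[37] = 46,  s[38] = 18,  s[39] = 8,  s[40] = 38,  s[41] = 42,  s[42] = 30,  s[43] = 19,  s[44] = 5,  s[45] = 0,  s[46] = 15.
The sequence repeats with period 46.
The value 33 first appears (with n ≥ 1) at s[12].

12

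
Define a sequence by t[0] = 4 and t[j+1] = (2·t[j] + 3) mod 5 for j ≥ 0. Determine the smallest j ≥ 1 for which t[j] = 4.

4

t[0] = 4; t[1] = 1; t[2] = 0; t[3] = 3; t[4] = 4.
Since t[4] = t[0] = 4, the sequence is periodic with period 4.
The value 4 next appears (with j ≥ 1) at t[4].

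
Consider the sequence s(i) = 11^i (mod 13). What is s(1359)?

Computing terms: s(1) = 11,  s(2) = 4,  s(3) = 5,  s(4) = 3,  s(5) = 7,  s(6) = 12,  s(7) = 2,  s(8) = 9,  s(9) = 8,  s(10) = 10,  s(11) = 6,  s(12) = 1,  s(13) = 11.
Since s(13) = s(1) = 11, the sequence is periodic with period 12.
(1359 - 1) mod 12 = 2, so s(1359) = s(3) = 5.

5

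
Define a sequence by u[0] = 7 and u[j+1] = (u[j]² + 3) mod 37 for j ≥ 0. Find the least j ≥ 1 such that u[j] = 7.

4

Listing terms: u[0] = 7; u[1] = 15; u[2] = 6; u[3] = 2; u[4] = 7.
The sequence repeats with period 4.
The value 7 next appears (with j ≥ 1) at u[4].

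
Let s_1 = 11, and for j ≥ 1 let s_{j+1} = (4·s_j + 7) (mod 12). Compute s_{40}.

We have s_1 = 11; s_2 = 3; s_3 = 7; s_4 = 11.
Since s_4 = s_1 = 11, the sequence is periodic with period 3.
So s_{40} = s_{1 + ((40-1) mod 3)} = s_1 = 11.

11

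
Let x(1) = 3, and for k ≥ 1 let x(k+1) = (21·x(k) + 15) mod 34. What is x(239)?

21

Listing terms: x(1) = 3, x(2) = 10, x(3) = 21, x(4) = 14, x(5) = 3.
The sequence repeats with period 4.
(239 - 1) mod 4 = 2, so x(239) = x(3) = 21.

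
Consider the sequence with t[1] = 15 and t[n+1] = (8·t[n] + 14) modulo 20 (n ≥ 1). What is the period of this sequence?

4

t[1] = 15, t[2] = 14, t[3] = 6, t[4] = 2, t[5] = 10, t[6] = 14.
Since t[6] = t[2] = 14, the sequence is eventually periodic: after a pre-period of length 1 it cycles with period 4.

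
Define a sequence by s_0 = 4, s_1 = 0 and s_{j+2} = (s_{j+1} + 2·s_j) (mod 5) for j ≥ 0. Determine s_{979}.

3

Computing terms: s_0 = 4, s_1 = 0, s_2 = 3, s_3 = 3, s_4 = 4, s_5 = 0.
Since (s_4, s_5) = (s_0, s_1) = (4, 0) (two consecutive terms determine the rest), the sequence is periodic with period 4.
So s_{979} = s_{0 + ((979-0) mod 4)} = s_3 = 3.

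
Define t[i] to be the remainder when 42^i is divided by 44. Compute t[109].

16

Listing terms: t[1] = 42; t[2] = 4; t[3] = 36; t[4] = 16; t[5] = 12; t[6] = 20; t[7] = 4.
Since t[7] = t[2] = 4, the sequence is eventually periodic: after a pre-period of length 1 it cycles with period 5.
For i ≥ 2, t[i] depends only on (i - 2) mod 5. (109 - 2) mod 5 = 2, so t[109] = t[4] = 16.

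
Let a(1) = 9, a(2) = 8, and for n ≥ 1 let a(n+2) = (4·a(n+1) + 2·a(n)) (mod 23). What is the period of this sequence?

22

a(1) = 9,  a(2) = 8,  a(3) = 4,  a(4) = 9,  a(5) = 21,  a(6) = 10,  a(7) = 13,  a(8) = 3,  a(9) = 15,  a(10) = 20,  a(11) = 18,  a(12) = 20,  a(13) = 1,  a(14) = 21,  a(15) = 17,  a(16) = 18,  a(17) = 14,  a(18) = 0,  a(19) = 5,  a(20) = 20,  a(21) = 21,  a(22) = 9,  a(23) = 9,  a(24) = 8.
The sequence repeats with period 22.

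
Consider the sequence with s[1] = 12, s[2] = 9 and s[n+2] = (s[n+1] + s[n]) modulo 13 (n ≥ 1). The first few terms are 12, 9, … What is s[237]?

11

s[1] = 12; s[2] = 9; s[3] = 8; s[4] = 4; s[5] = 12; s[6] = 3; s[7] = 2; s[8] = 5; s[9] = 7; s[10] = 12; s[11] = 6; s[12] = 5; s[13] = 11; s[14] = 3; s[15] = 1; s[16] = 4; s[17] = 5; s[18] = 9; s[19] = 1; s[20] = 10; s[21] = 11; s[22] = 8; s[23] = 6; s[24] = 1; s[25] = 7; s[26] = 8; s[27] = 2; s[28] = 10; s[29] = 12; s[30] = 9.
The sequence repeats with period 28.
(237 - 1) mod 28 = 12, so s[237] = s[13] = 11.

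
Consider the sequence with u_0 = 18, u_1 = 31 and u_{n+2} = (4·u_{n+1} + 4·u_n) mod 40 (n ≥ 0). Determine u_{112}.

Listing terms: u_0 = 18; u_1 = 31; u_2 = 36; u_3 = 28; u_4 = 16; u_5 = 16; u_6 = 8; u_7 = 16; u_8 = 16.
Since (u_7, u_8) = (u_4, u_5) = (16, 16) (two consecutive terms determine the rest), the sequence is eventually periodic: after a pre-period of length 4 it cycles with period 3.
For n ≥ 4, u_n depends only on (n - 4) mod 3. (112 - 4) mod 3 = 0, so u_{112} = u_4 = 16.

16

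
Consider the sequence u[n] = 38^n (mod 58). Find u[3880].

52

We have u[0] = 1; u[1] = 38; u[2] = 52; u[3] = 4; u[4] = 36; u[5] = 34; u[6] = 16; u[7] = 28; u[8] = 20; u[9] = 6; u[10] = 54; u[11] = 22; u[12] = 24; u[13] = 42; u[14] = 30; u[15] = 38.
Since u[15] = u[1] = 38, the sequence is eventually periodic: after a pre-period of length 1 it cycles with period 14.
For n ≥ 1, u[n] depends only on (n - 1) mod 14. (3880 - 1) mod 14 = 1, so u[3880] = u[2] = 52.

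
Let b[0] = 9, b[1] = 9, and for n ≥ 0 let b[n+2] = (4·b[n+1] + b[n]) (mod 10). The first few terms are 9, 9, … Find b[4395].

7

Listing terms: b[0] = 9,  b[1] = 9,  b[2] = 5,  b[3] = 9,  b[4] = 1,  b[5] = 3,  b[6] = 3,  b[7] = 5,  b[8] = 3,  b[9] = 7,  b[10] = 1,  b[11] = 1,  b[12] = 5,  b[13] = 1,  b[14] = 9,  b[15] = 7,  b[16] = 7,  b[17] = 5,  b[18] = 7,  b[19] = 3,  b[20] = 9,  b[21] = 9.
The sequence repeats with period 20.
(4395 - 0) mod 20 = 15, so b[4395] = b[15] = 7.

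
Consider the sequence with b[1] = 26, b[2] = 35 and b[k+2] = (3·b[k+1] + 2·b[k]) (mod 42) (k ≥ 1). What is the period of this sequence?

Computing terms: b[1] = 26, b[2] = 35, b[3] = 31, b[4] = 37, b[5] = 5, b[6] = 5, b[7] = 25, b[8] = 1, b[9] = 11, b[10] = 35, b[11] = 1, b[12] = 31, b[13] = 11, b[14] = 11, b[15] = 13, b[16] = 19, b[17] = 41, b[18] = 35, b[19] = 19, b[20] = 1, b[21] = 41, b[22] = 41, b[23] = 37, b[24] = 25, b[25] = 23, b[26] = 35, b[27] = 25, b[28] = 19, b[29] = 23, b[30] = 23, b[31] = 31, b[32] = 13, b[33] = 17, b[34] = 35, b[35] = 13, b[36] = 25, b[37] = 17, b[38] = 17, b[39] = 1, b[40] = 37, b[41] = 29, b[42] = 35, b[43] = 37, b[44] = 13, b[45] = 29, b[46] = 29, b[47] = 19, b[48] = 31, b[49] = 5, b[50] = 35, b[51] = 31.
Since (b[50], b[51]) = (b[2], b[3]) = (35, 31) (two consecutive terms determine the rest), the sequence is eventually periodic: after a pre-period of length 1 it cycles with period 48.

48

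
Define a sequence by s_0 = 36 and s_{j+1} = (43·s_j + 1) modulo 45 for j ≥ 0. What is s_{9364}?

31

Listing terms: s_0 = 36, s_1 = 19, s_2 = 8, s_3 = 30, s_4 = 31, s_5 = 29, s_6 = 33, s_7 = 25, s_8 = 41, s_9 = 9, s_{10} = 28, s_{11} = 35, s_{12} = 21, s_{13} = 4, s_{14} = 38, s_{15} = 15, s_{16} = 16, s_{17} = 14, s_{18} = 18, s_{19} = 10, s_{20} = 26, s_{21} = 39, s_{22} = 13, s_{23} = 20, s_{24} = 6, s_{25} = 34, s_{26} = 23, s_{27} = 0, s_{28} = 1, s_{29} = 44, s_{30} = 3, s_{31} = 40, s_{32} = 11, s_{33} = 24, s_{34} = 43, s_{35} = 5, s_{36} = 36.
The sequence repeats with period 36.
(9364 - 0) mod 36 = 4, so s_{9364} = s_4 = 31.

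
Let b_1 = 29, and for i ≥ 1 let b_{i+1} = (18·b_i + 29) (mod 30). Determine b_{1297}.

29

Listing terms: b_1 = 29, b_2 = 11, b_3 = 17, b_4 = 5, b_5 = 29.
Since b_5 = b_1 = 29, the sequence is periodic with period 4.
So b_{1297} = b_{1 + ((1297-1) mod 4)} = b_1 = 29.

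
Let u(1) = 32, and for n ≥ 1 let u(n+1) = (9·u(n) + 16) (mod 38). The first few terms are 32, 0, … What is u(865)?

Listing terms: u(1) = 32, u(2) = 0, u(3) = 16, u(4) = 8, u(5) = 12, u(6) = 10, u(7) = 30, u(8) = 20, u(9) = 6, u(10) = 32.
The sequence repeats with period 9.
(865 - 1) mod 9 = 0, so u(865) = u(1) = 32.

32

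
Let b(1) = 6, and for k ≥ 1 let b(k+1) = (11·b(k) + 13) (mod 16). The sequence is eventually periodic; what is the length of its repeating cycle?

8

We have b(1) = 6; b(2) = 15; b(3) = 2; b(4) = 3; b(5) = 14; b(6) = 7; b(7) = 10; b(8) = 11; b(9) = 6.
The sequence repeats with period 8.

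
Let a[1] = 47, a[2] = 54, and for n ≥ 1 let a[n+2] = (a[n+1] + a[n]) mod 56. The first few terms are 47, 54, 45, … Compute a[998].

54

a[1] = 47,  a[2] = 54,  a[3] = 45,  a[4] = 43,  a[5] = 32,  a[6] = 19,  a[7] = 51,  a[8] = 14,  a[9] = 9,  a[10] = 23,  a[11] = 32,  a[12] = 55,  a[13] = 31,  a[14] = 30,  a[15] = 5,  a[16] = 35,  a[17] = 40,  a[18] = 19,  a[19] = 3,  a[20] = 22,  a[21] = 25,  a[22] = 47,  a[23] = 16,  a[24] = 7,  a[25] = 23,  a[26] = 30,  a[27] = 53,  a[28] = 27,  a[29] = 24,  a[30] = 51,  a[31] = 19,  a[32] = 14,  a[33] = 33,  a[34] = 47,  a[35] = 24,  a[36] = 15,  a[37] = 39,  a[38] = 54,  a[39] = 37,  a[40] = 35,  a[41] = 16,  a[42] = 51,  a[43] = 11,  a[44] = 6,  a[45] = 17,  a[46] = 23,  a[47] = 40,  a[48] = 7,  a[49] = 47,  a[50] = 54.
Since (a[49], a[50]) = (a[1], a[2]) = (47, 54) (two consecutive terms determine the rest), the sequence is periodic with period 48.
So a[998] = a[1 + ((998-1) mod 48)] = a[38] = 54.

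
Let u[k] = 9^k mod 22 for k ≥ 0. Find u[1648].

Listing terms: u[0] = 1,  u[1] = 9,  u[2] = 15,  u[3] = 3,  u[4] = 5,  u[5] = 1.
Since u[5] = u[0] = 1, the sequence is periodic with period 5.
(1648 - 0) mod 5 = 3, so u[1648] = u[3] = 3.

3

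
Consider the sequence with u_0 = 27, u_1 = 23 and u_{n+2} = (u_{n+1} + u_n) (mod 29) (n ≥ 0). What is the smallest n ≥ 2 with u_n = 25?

Computing terms: u_0 = 27, u_1 = 23, u_2 = 21, u_3 = 15, u_4 = 7, u_5 = 22, u_6 = 0, u_7 = 22, u_8 = 22, u_9 = 15, u_{10} = 8, u_{11} = 23, u_{12} = 2, u_{13} = 25, u_{14} = 27, u_{15} = 23.
Since (u_{14}, u_{15}) = (u_0, u_1) = (27, 23) (two consecutive terms determine the rest), the sequence is periodic with period 14.
The value 25 first appears (with n ≥ 2) at u_{13}.

13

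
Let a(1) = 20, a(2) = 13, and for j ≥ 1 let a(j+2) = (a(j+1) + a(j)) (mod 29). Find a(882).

Listing terms: a(1) = 20, a(2) = 13, a(3) = 4, a(4) = 17, a(5) = 21, a(6) = 9, a(7) = 1, a(8) = 10, a(9) = 11, a(10) = 21, a(11) = 3, a(12) = 24, a(13) = 27, a(14) = 22, a(15) = 20, a(16) = 13.
The sequence repeats with period 14.
So a(882) = a(1 + ((882-1) mod 14)) = a(14) = 22.

22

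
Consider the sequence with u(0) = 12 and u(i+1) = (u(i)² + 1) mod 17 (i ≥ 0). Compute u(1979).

Listing terms: u(0) = 12, u(1) = 9, u(2) = 14, u(3) = 10, u(4) = 16, u(5) = 2, u(6) = 5, u(7) = 9.
Since u(7) = u(1) = 9, the sequence is eventually periodic: after a pre-period of length 1 it cycles with period 6.
For i ≥ 1, u(i) depends only on (i - 1) mod 6. (1979 - 1) mod 6 = 4, so u(1979) = u(5) = 2.

2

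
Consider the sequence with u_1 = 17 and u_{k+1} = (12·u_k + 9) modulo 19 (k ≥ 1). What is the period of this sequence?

u_1 = 17, u_2 = 4, u_3 = 0, u_4 = 9, u_5 = 3, u_6 = 7, u_7 = 17.
Since u_7 = u_1 = 17, the sequence is periodic with period 6.

6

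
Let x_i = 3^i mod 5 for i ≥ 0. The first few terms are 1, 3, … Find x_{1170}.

4

We have x_0 = 1,  x_1 = 3,  x_2 = 4,  x_3 = 2,  x_4 = 1.
The sequence repeats with period 4.
So x_{1170} = x_{0 + ((1170-0) mod 4)} = x_2 = 4.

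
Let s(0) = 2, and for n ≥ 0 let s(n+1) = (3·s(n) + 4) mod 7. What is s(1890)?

We have s(0) = 2; s(1) = 3; s(2) = 6; s(3) = 1; s(4) = 0; s(5) = 4; s(6) = 2.
Since s(6) = s(0) = 2, the sequence is periodic with period 6.
So s(1890) = s(0 + ((1890-0) mod 6)) = s(0) = 2.

2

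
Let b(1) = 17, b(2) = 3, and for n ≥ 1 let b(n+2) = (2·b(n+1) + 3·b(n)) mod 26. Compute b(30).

Listing terms: b(1) = 17,  b(2) = 3,  b(3) = 5,  b(4) = 19,  b(5) = 1,  b(6) = 7,  b(7) = 17,  b(8) = 3.
The sequence repeats with period 6.
So b(30) = b(1 + ((30-1) mod 6)) = b(6) = 7.

7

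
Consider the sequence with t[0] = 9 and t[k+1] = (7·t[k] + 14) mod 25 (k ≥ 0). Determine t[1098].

3

We have t[0] = 9,  t[1] = 2,  t[2] = 3,  t[3] = 10,  t[4] = 9.
The sequence repeats with period 4.
So t[1098] = t[0 + ((1098-0) mod 4)] = t[2] = 3.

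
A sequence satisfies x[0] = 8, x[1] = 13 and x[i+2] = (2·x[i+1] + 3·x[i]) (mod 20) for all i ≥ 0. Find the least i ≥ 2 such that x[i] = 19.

3

x[0] = 8; x[1] = 13; x[2] = 10; x[3] = 19; x[4] = 8; x[5] = 13.
The sequence repeats with period 4.
The value 19 first appears (with i ≥ 2) at x[3].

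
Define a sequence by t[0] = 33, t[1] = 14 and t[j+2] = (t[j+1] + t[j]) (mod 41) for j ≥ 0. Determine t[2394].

30

t[0] = 33, t[1] = 14, t[2] = 6, t[3] = 20, t[4] = 26, t[5] = 5, t[6] = 31, t[7] = 36, t[8] = 26, t[9] = 21, t[10] = 6, t[11] = 27, t[12] = 33, t[13] = 19, t[14] = 11, t[15] = 30, t[16] = 0, t[17] = 30, t[18] = 30, t[19] = 19, t[20] = 8, t[21] = 27, t[22] = 35, t[23] = 21, t[24] = 15, t[25] = 36, t[26] = 10, t[27] = 5, t[28] = 15, t[29] = 20, t[30] = 35, t[31] = 14, t[32] = 8, t[33] = 22, t[34] = 30, t[35] = 11, t[36] = 0, t[37] = 11, t[38] = 11, t[39] = 22, t[40] = 33, t[41] = 14.
The sequence repeats with period 40.
So t[2394] = t[0 + ((2394-0) mod 40)] = t[34] = 30.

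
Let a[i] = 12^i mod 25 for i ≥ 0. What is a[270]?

a[0] = 1,  a[1] = 12,  a[2] = 19,  a[3] = 3,  a[4] = 11,  a[5] = 7,  a[6] = 9,  a[7] = 8,  a[8] = 21,  a[9] = 2,  a[10] = 24,  a[11] = 13,  a[12] = 6,  a[13] = 22,  a[14] = 14,  a[15] = 18,  a[16] = 16,  a[17] = 17,  a[18] = 4,  a[19] = 23,  a[20] = 1.
Since a[20] = a[0] = 1, the sequence is periodic with period 20.
So a[270] = a[0 + ((270-0) mod 20)] = a[10] = 24.

24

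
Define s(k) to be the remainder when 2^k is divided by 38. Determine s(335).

We have s(1) = 2, s(2) = 4, s(3) = 8, s(4) = 16, s(5) = 32, s(6) = 26, s(7) = 14, s(8) = 28, s(9) = 18, s(10) = 36, s(11) = 34, s(12) = 30, s(13) = 22, s(14) = 6, s(15) = 12, s(16) = 24, s(17) = 10, s(18) = 20, s(19) = 2.
The sequence repeats with period 18.
So s(335) = s(1 + ((335-1) mod 18)) = s(11) = 34.

34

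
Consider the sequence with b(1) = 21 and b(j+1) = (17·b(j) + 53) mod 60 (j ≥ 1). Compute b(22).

50

Computing terms: b(1) = 21; b(2) = 50; b(3) = 3; b(4) = 44; b(5) = 21.
The sequence repeats with period 4.
(22 - 1) mod 4 = 1, so b(22) = b(2) = 50.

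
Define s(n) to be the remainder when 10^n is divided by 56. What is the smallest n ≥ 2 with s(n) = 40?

5

We have s(1) = 10, s(2) = 44, s(3) = 48, s(4) = 32, s(5) = 40, s(6) = 8, s(7) = 24, s(8) = 16, s(9) = 48.
Since s(9) = s(3) = 48, the sequence is eventually periodic: after a pre-period of length 2 it cycles with period 6.
The value 40 first appears (with n ≥ 2) at s(5).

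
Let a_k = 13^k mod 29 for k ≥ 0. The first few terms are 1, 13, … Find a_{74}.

Computing terms: a_0 = 1,  a_1 = 13,  a_2 = 24,  a_3 = 22,  a_4 = 25,  a_5 = 6,  a_6 = 20,  a_7 = 28,  a_8 = 16,  a_9 = 5,  a_{10} = 7,  a_{11} = 4,  a_{12} = 23,  a_{13} = 9,  a_{14} = 1.
Since a_{14} = a_0 = 1, the sequence is periodic with period 14.
(74 - 0) mod 14 = 4, so a_{74} = a_4 = 25.

25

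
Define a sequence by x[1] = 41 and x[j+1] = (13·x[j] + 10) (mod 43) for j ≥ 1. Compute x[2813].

33

x[1] = 41, x[2] = 27, x[3] = 17, x[4] = 16, x[5] = 3, x[6] = 6, x[7] = 2, x[8] = 36, x[9] = 5, x[10] = 32, x[11] = 39, x[12] = 1, x[13] = 23, x[14] = 8, x[15] = 28, x[16] = 30, x[17] = 13, x[18] = 7, x[19] = 15, x[20] = 33, x[21] = 9, x[22] = 41.
Since x[22] = x[1] = 41, the sequence is periodic with period 21.
(2813 - 1) mod 21 = 19, so x[2813] = x[20] = 33.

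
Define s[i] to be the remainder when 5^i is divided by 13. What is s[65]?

5

We have s[1] = 5, s[2] = 12, s[3] = 8, s[4] = 1, s[5] = 5.
Since s[5] = s[1] = 5, the sequence is periodic with period 4.
So s[65] = s[1 + ((65-1) mod 4)] = s[1] = 5.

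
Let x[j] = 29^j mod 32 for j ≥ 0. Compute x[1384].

We have x[0] = 1,  x[1] = 29,  x[2] = 9,  x[3] = 5,  x[4] = 17,  x[5] = 13,  x[6] = 25,  x[7] = 21,  x[8] = 1.
The sequence repeats with period 8.
(1384 - 0) mod 8 = 0, so x[1384] = x[0] = 1.

1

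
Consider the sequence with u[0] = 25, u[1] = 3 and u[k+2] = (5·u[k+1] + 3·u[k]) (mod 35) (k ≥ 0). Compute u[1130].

u[0] = 25, u[1] = 3, u[2] = 20, u[3] = 4, u[4] = 10, u[5] = 27, u[6] = 25, u[7] = 31, u[8] = 20, u[9] = 18, u[10] = 10, u[11] = 34, u[12] = 25, u[13] = 17, u[14] = 20, u[15] = 11, u[16] = 10, u[17] = 13, u[18] = 25, u[19] = 24, u[20] = 20, u[21] = 32, u[22] = 10, u[23] = 6, u[24] = 25, u[25] = 3.
Since (u[24], u[25]) = (u[0], u[1]) = (25, 3) (two consecutive terms determine the rest), the sequence is periodic with period 24.
(1130 - 0) mod 24 = 2, so u[1130] = u[2] = 20.

20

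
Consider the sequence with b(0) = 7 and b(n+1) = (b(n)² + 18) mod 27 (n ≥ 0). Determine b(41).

4

Listing terms: b(0) = 7; b(1) = 13; b(2) = 25; b(3) = 22; b(4) = 16; b(5) = 4; b(6) = 7.
Since b(6) = b(0) = 7, the sequence is periodic with period 6.
(41 - 0) mod 6 = 5, so b(41) = b(5) = 4.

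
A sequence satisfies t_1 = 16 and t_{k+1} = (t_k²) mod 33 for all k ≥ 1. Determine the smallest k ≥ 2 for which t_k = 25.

Computing terms: t_1 = 16; t_2 = 25; t_3 = 31; t_4 = 4; t_5 = 16.
Since t_5 = t_1 = 16, the sequence is periodic with period 4.
The value 25 first appears (with k ≥ 2) at t_2.

2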